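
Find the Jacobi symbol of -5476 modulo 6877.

Reduce the numerator: -5476 ≡ 1401 (mod 6877), so (-5476|6877) = (1401|6877).
1401 ≡ 1 (mod 4), so quadratic reciprocity gives (1401|6877) = (6877|1401). Reduce: 6877 ≡ 1273 (mod 1401). Now have (1273|1401).
1273 ≡ 1 (mod 4), so quadratic reciprocity gives (1273|1401) = (1401|1273). Reduce: 1401 ≡ 128 (mod 1273). Now have (128|1273).
Factor out 2: 128 = 2^7. Since 1273 ≡ 1 (mod 8), (2|1273) = +1, and (2|1273)^7 = +1. Now have (1|1273).
(1|1273) = 1. Collecting the sign factors: 1.

1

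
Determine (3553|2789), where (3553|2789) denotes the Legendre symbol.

1

(3553|2789)
  = (764|2789)    [3553 ≡ 764 mod 2789]
  = (191|2789)    [2789 ≡ 5 mod 8 ⇒ (2|2789)^2 = +1]
  = (2789|191)    [QR: 2789 ≡ 1 mod 4, sign kept]
  = (115|191)    [2789 ≡ 115 mod 191]
  = -(191|115)    [QR: both ≡ 3 mod 4, sign flips]
  = -(76|115)    [191 ≡ 76 mod 115]
  = -(19|115)    [115 ≡ 3 mod 8 ⇒ (2|115)^2 = +1]
  = (115|19)    [QR: both ≡ 3 mod 4, sign flips]
  = (1|19)    [115 ≡ 1 mod 19]
  = 1    [(1|19) = 1]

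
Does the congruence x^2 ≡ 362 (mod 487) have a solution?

yes

Factor out 2: 362 = 2·181. Since 487 ≡ 7 (mod 8), (2/487) = +1. Now have (181/487).
181 ≡ 1 (mod 4), so quadratic reciprocity gives (181/487) = (487/181). Reduce: 487 ≡ 125 (mod 181). Now have (125/181).
125 ≡ 1 (mod 4), so quadratic reciprocity gives (125/181) = (181/125). Reduce: 181 ≡ 56 (mod 125). Now have (56/125).
Factor out 2: 56 = 2^3·7. Since 125 ≡ 5 (mod 8), (2/125) = -1, and (2/125)^3 = -1. Now have -(7/125).
125 ≡ 1 (mod 4), so quadratic reciprocity gives (7/125) = (125/7). Reduce: 125 ≡ 6 (mod 7). Now have -(6/7).
Factor out 2: 6 = 2·3. Since 7 ≡ 7 (mod 8), (2/7) = +1. Now have -(3/7).
Both 3 ≡ 3 and 7 ≡ 3 (mod 4), so reciprocity gives (3/7) = -(7/3). Reduce: 7 ≡ 1 (mod 3). Now have (1/3).
(1/3) = 1. Collecting the sign factors: 1.
(362/487) = 1, and 487 is prime, so 362 is a quadratic residue mod 487.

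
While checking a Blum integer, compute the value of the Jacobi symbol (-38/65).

-1

Reduce the numerator: -38 ≡ 27 (mod 65), so (-38/65) = (27/65).
65 ≡ 1 (mod 4), so quadratic reciprocity gives (27/65) = (65/27). Reduce: 65 ≡ 11 (mod 27). Now have (11/27).
Both 11 ≡ 3 and 27 ≡ 3 (mod 4), so reciprocity gives (11/27) = -(27/11). Reduce: 27 ≡ 5 (mod 11). Now have -(5/11).
5 ≡ 1 (mod 4), so quadratic reciprocity gives (5/11) = (11/5). Reduce: 11 ≡ 1 (mod 5). Now have -(1/5).
(1/5) = 1. Collecting the sign factors: -1.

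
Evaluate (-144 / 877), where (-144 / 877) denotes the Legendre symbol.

1

(-144 / 877)
  = (733 / 877)    [-144 ≡ 733 mod 877]
  = (877 / 733)    [QR: 733 ≡ 1 mod 4, sign kept]
  = (144 / 733)    [877 ≡ 144 mod 733]
  = (9 / 733)    [733 ≡ 5 mod 8 ⇒ (2 / 733)^4 = +1]
  = (733 / 9)    [QR: 9 ≡ 1 mod 4, sign kept]
  = (4 / 9)    [733 ≡ 4 mod 9]
  = (1 / 9)    [9 ≡ 1 mod 8 ⇒ (2 / 9)^2 = +1]
  = 1    [(1 / 9) = 1]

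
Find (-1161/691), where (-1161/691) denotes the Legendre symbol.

(-1161/691)
  = -(1161/691)    [691 ≡ 3 mod 4 ⇒ (-1/691) = -1]
  = -(470/691)    [1161 ≡ 470 mod 691]
  = (235/691)    [691 ≡ 3 mod 8 ⇒ (2/691) = -1]
  = -(691/235)    [QR: both ≡ 3 mod 4, sign flips]
  = -(221/235)    [691 ≡ 221 mod 235]
  = -(235/221)    [QR: 221 ≡ 1 mod 4, sign kept]
  = -(14/221)    [235 ≡ 14 mod 221]
  = (7/221)    [221 ≡ 5 mod 8 ⇒ (2/221) = -1]
  = (221/7)    [QR: 221 ≡ 1 mod 4, sign kept]
  = (4/7)    [221 ≡ 4 mod 7]
  = (1/7)    [7 ≡ 7 mod 8 ⇒ (2/7)^2 = +1]
  = 1    [(1/7) = 1]

1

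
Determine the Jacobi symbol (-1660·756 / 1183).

0

By multiplicativity, (-1660·756 / 1183) = (-1660 / 1183)·(756 / 1183).
First factor (-1660 / 1183):
Pull out -1: (-1660 / 1183) = (-1 / 1183)·(1660 / 1183). Since 1183 ≡ 3 (mod 4), (-1 / 1183) = -1. Now have -(1660 / 1183).
Reduce the numerator: 1660 ≡ 477 (mod 1183), so (1660 / 1183) = (477 / 1183).
477 ≡ 1 (mod 4), so quadratic reciprocity gives (477 / 1183) = (1183 / 477). Reduce: 1183 ≡ 229 (mod 477). Now have -(229 / 477).
229 ≡ 1 (mod 4), so quadratic reciprocity gives (229 / 477) = (477 / 229). Reduce: 477 ≡ 19 (mod 229). Now have -(19 / 229).
229 ≡ 1 (mod 4), so quadratic reciprocity gives (19 / 229) = (229 / 19). Reduce: 229 ≡ 1 (mod 19). Now have -(1 / 19).
(1 / 19) = 1. Collecting the sign factors: -1.
Second factor (756 / 1183):
Factor out 2: 756 = 2^2·189. Since 1183 ≡ 7 (mod 8), (2 / 1183) = +1, and (2 / 1183)^2 = +1. Now have (189 / 1183).
189 ≡ 1 (mod 4), so quadratic reciprocity gives (189 / 1183) = (1183 / 189). Reduce: 1183 ≡ 49 (mod 189). Now have (49 / 189).
49 ≡ 1 (mod 4), so quadratic reciprocity gives (49 / 189) = (189 / 49). Reduce: 189 ≡ 42 (mod 49). Now have (42 / 49).
Factor out 2: 42 = 2·21. Since 49 ≡ 1 (mod 8), (2 / 49) = +1. Now have (21 / 49).
21 ≡ 1 (mod 4), so quadratic reciprocity gives (21 / 49) = (49 / 21). Reduce: 49 ≡ 7 (mod 21). Now have (7 / 21).
21 ≡ 1 (mod 4), so quadratic reciprocity gives (7 / 21) = (21 / 7). Reduce: 21 ≡ 0 (mod 7). Now have (0 / 7).
The numerator is now 0 with denominator 7 > 1: the symbol is 0.
Product: (-1)·(0) = 0.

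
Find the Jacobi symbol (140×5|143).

By multiplicativity, (140·5|143) = (140|143)·(5|143).
First factor (140|143):
Factor out 2: 140 = 2^2·35. Since 143 ≡ 7 (mod 8), (2|143) = +1, and (2|143)^2 = +1. Now have (35|143).
Both 35 ≡ 3 and 143 ≡ 3 (mod 4), so reciprocity gives (35|143) = -(143|35). Reduce: 143 ≡ 3 (mod 35). Now have -(3|35).
Both 3 ≡ 3 and 35 ≡ 3 (mod 4), so reciprocity gives (3|35) = -(35|3). Reduce: 35 ≡ 2 (mod 3). Now have (2|3).
Factor out 2: 2 = 2. Since 3 ≡ 3 (mod 8), (2|3) = -1. Now have -(1|3).
(1|3) = 1. Collecting the sign factors: -1.
Second factor (5|143):
5 ≡ 1 (mod 4), so quadratic reciprocity gives (5|143) = (143|5). Reduce: 143 ≡ 3 (mod 5). Now have (3|5).
5 ≡ 1 (mod 4), so quadratic reciprocity gives (3|5) = (5|3). Reduce: 5 ≡ 2 (mod 3). Now have (2|3).
Factor out 2: 2 = 2. Since 3 ≡ 3 (mod 8), (2|3) = -1. Now have -(1|3).
(1|3) = 1. Collecting the sign factors: -1.
Product: (-1)·(-1) = 1.

1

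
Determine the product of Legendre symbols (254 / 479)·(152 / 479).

By multiplicativity, (254·152 / 479) = (254 / 479)·(152 / 479).
First factor (254 / 479):
Factor out 2: 254 = 2·127. Since 479 ≡ 7 (mod 8), (2 / 479) = +1. Now have (127 / 479).
Both 127 ≡ 3 and 479 ≡ 3 (mod 4), so reciprocity gives (127 / 479) = -(479 / 127). Reduce: 479 ≡ 98 (mod 127). Now have -(98 / 127).
Factor out 2: 98 = 2·49. Since 127 ≡ 7 (mod 8), (2 / 127) = +1. Now have -(49 / 127).
49 ≡ 1 (mod 4), so quadratic reciprocity gives (49 / 127) = (127 / 49). Reduce: 127 ≡ 29 (mod 49). Now have -(29 / 49).
29 ≡ 1 (mod 4), so quadratic reciprocity gives (29 / 49) = (49 / 29). Reduce: 49 ≡ 20 (mod 29). Now have -(20 / 29).
Factor out 2: 20 = 2^2·5. Since 29 ≡ 5 (mod 8), (2 / 29) = -1, and (2 / 29)^2 = +1. Now have -(5 / 29).
5 ≡ 1 (mod 4), so quadratic reciprocity gives (5 / 29) = (29 / 5). Reduce: 29 ≡ 4 (mod 5). Now have -(4 / 5).
Factor out 2: 4 = 2^2. Since 5 ≡ 5 (mod 8), (2 / 5) = -1, and (2 / 5)^2 = +1. Now have -(1 / 5).
(1 / 5) = 1. Collecting the sign factors: -1.
Second factor (152 / 479):
Factor out 2: 152 = 2^3·19. Since 479 ≡ 7 (mod 8), (2 / 479) = +1, and (2 / 479)^3 = +1. Now have (19 / 479).
Both 19 ≡ 3 and 479 ≡ 3 (mod 4), so reciprocity gives (19 / 479) = -(479 / 19). Reduce: 479 ≡ 4 (mod 19). Now have -(4 / 19).
Factor out 2: 4 = 2^2. Since 19 ≡ 3 (mod 8), (2 / 19) = -1, and (2 / 19)^2 = +1. Now have -(1 / 19).
(1 / 19) = 1. Collecting the sign factors: -1.
Product: (-1)·(-1) = 1.

1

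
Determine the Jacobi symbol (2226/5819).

Factor out 2: 2226 = 2·1113. Since 5819 ≡ 3 (mod 8), (2/5819) = -1. Now have -(1113/5819).
1113 ≡ 1 (mod 4), so quadratic reciprocity gives (1113/5819) = (5819/1113). Reduce: 5819 ≡ 254 (mod 1113). Now have -(254/1113).
Factor out 2: 254 = 2·127. Since 1113 ≡ 1 (mod 8), (2/1113) = +1. Now have -(127/1113).
1113 ≡ 1 (mod 4), so quadratic reciprocity gives (127/1113) = (1113/127). Reduce: 1113 ≡ 97 (mod 127). Now have -(97/127).
97 ≡ 1 (mod 4), so quadratic reciprocity gives (97/127) = (127/97). Reduce: 127 ≡ 30 (mod 97). Now have -(30/97).
Factor out 2: 30 = 2·15. Since 97 ≡ 1 (mod 8), (2/97) = +1. Now have -(15/97).
97 ≡ 1 (mod 4), so quadratic reciprocity gives (15/97) = (97/15). Reduce: 97 ≡ 7 (mod 15). Now have -(7/15).
Both 7 ≡ 3 and 15 ≡ 3 (mod 4), so reciprocity gives (7/15) = -(15/7). Reduce: 15 ≡ 1 (mod 7). Now have (1/7).
(1/7) = 1. Collecting the sign factors: 1.

1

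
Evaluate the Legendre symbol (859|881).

1

881 ≡ 1 (mod 4), so quadratic reciprocity gives (859|881) = (881|859). Reduce: 881 ≡ 22 (mod 859). Now have (22|859).
Factor out 2: 22 = 2·11. Since 859 ≡ 3 (mod 8), (2|859) = -1. Now have -(11|859).
Both 11 ≡ 3 and 859 ≡ 3 (mod 4), so reciprocity gives (11|859) = -(859|11). Reduce: 859 ≡ 1 (mod 11). Now have (1|11).
(1|11) = 1. Collecting the sign factors: 1.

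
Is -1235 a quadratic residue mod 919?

yes

(-1235/919)
  = -(1235/919)    [919 ≡ 3 mod 4 ⇒ (-1/919) = -1]
  = -(316/919)    [1235 ≡ 316 mod 919]
  = -(79/919)    [919 ≡ 7 mod 8 ⇒ (2/919)^2 = +1]
  = (919/79)    [QR: both ≡ 3 mod 4, sign flips]
  = (50/79)    [919 ≡ 50 mod 79]
  = (25/79)    [79 ≡ 7 mod 8 ⇒ (2/79) = +1]
  = (79/25)    [QR: 25 ≡ 1 mod 4, sign kept]
  = (4/25)    [79 ≡ 4 mod 25]
  = (1/25)    [25 ≡ 1 mod 8 ⇒ (2/25)^2 = +1]
  = 1    [(1/25) = 1]
The Legendre symbol is 1, so x^2 ≡ -1235 (mod 919) has solution.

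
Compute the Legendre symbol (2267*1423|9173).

-1

By multiplicativity, (2267·1423|9173) = (2267|9173)·(1423|9173).
First factor (2267|9173):
9173 ≡ 1 (mod 4), so quadratic reciprocity gives (2267|9173) = (9173|2267). Reduce: 9173 ≡ 105 (mod 2267). Now have (105|2267).
105 ≡ 1 (mod 4), so quadratic reciprocity gives (105|2267) = (2267|105). Reduce: 2267 ≡ 62 (mod 105). Now have (62|105).
Factor out 2: 62 = 2·31. Since 105 ≡ 1 (mod 8), (2|105) = +1. Now have (31|105).
105 ≡ 1 (mod 4), so quadratic reciprocity gives (31|105) = (105|31). Reduce: 105 ≡ 12 (mod 31). Now have (12|31).
Factor out 2: 12 = 2^2·3. Since 31 ≡ 7 (mod 8), (2|31) = +1, and (2|31)^2 = +1. Now have (3|31).
Both 3 ≡ 3 and 31 ≡ 3 (mod 4), so reciprocity gives (3|31) = -(31|3). Reduce: 31 ≡ 1 (mod 3). Now have -(1|3).
(1|3) = 1. Collecting the sign factors: -1.
Second factor (1423|9173):
9173 ≡ 1 (mod 4), so quadratic reciprocity gives (1423|9173) = (9173|1423). Reduce: 9173 ≡ 635 (mod 1423). Now have (635|1423).
Both 635 ≡ 3 and 1423 ≡ 3 (mod 4), so reciprocity gives (635|1423) = -(1423|635). Reduce: 1423 ≡ 153 (mod 635). Now have -(153|635).
153 ≡ 1 (mod 4), so quadratic reciprocity gives (153|635) = (635|153). Reduce: 635 ≡ 23 (mod 153). Now have -(23|153).
153 ≡ 1 (mod 4), so quadratic reciprocity gives (23|153) = (153|23). Reduce: 153 ≡ 15 (mod 23). Now have -(15|23).
Both 15 ≡ 3 and 23 ≡ 3 (mod 4), so reciprocity gives (15|23) = -(23|15). Reduce: 23 ≡ 8 (mod 15). Now have (8|15).
Factor out 2: 8 = 2^3. Since 15 ≡ 7 (mod 8), (2|15) = +1, and (2|15)^3 = +1. Now have (1|15).
(1|15) = 1. Collecting the sign factors: 1.
Product: (-1)·(1) = -1.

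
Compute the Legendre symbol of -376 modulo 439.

(-376/439)
  = -(376/439)    [439 ≡ 3 mod 4 ⇒ (-1/439) = -1]
  = -(47/439)    [439 ≡ 7 mod 8 ⇒ (2/439)^3 = +1]
  = (439/47)    [QR: both ≡ 3 mod 4, sign flips]
  = (16/47)    [439 ≡ 16 mod 47]
  = (1/47)    [47 ≡ 7 mod 8 ⇒ (2/47)^4 = +1]
  = 1    [(1/47) = 1]

1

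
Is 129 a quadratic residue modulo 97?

Reduce the numerator: 129 ≡ 32 (mod 97), so (129|97) = (32|97).
Factor out 2: 32 = 2^5. Since 97 ≡ 1 (mod 8), (2|97) = +1, and (2|97)^5 = +1. Now have (1|97).
(1|97) = 1. Collecting the sign factors: 1.
The Legendre symbol is 1, so x^2 ≡ 129 (mod 97) has solution.

yes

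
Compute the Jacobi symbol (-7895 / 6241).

(-7895 / 6241)
  = (4587 / 6241)    [-7895 ≡ 4587 mod 6241]
  = (6241 / 4587)    [QR: 6241 ≡ 1 mod 4, sign kept]
  = (1654 / 4587)    [6241 ≡ 1654 mod 4587]
  = -(827 / 4587)    [4587 ≡ 3 mod 8 ⇒ (2 / 4587) = -1]
  = (4587 / 827)    [QR: both ≡ 3 mod 4, sign flips]
  = (452 / 827)    [4587 ≡ 452 mod 827]
  = (113 / 827)    [827 ≡ 3 mod 8 ⇒ (2 / 827)^2 = +1]
  = (827 / 113)    [QR: 113 ≡ 1 mod 4, sign kept]
  = (36 / 113)    [827 ≡ 36 mod 113]
  = (9 / 113)    [113 ≡ 1 mod 8 ⇒ (2 / 113)^2 = +1]
  = (113 / 9)    [QR: 9 ≡ 1 mod 4, sign kept]
  = (5 / 9)    [113 ≡ 5 mod 9]
  = (9 / 5)    [QR: 5 ≡ 1 mod 4, sign kept]
  = (4 / 5)    [9 ≡ 4 mod 5]
  = (1 / 5)    [5 ≡ 5 mod 8 ⇒ (2 / 5)^2 = +1]
  = 1    [(1 / 5) = 1]

1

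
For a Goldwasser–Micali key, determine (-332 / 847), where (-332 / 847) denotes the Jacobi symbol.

(-332 / 847)
  = (515 / 847)    [-332 ≡ 515 mod 847]
  = -(847 / 515)    [QR: both ≡ 3 mod 4, sign flips]
  = -(332 / 515)    [847 ≡ 332 mod 515]
  = -(83 / 515)    [515 ≡ 3 mod 8 ⇒ (2 / 515)^2 = +1]
  = (515 / 83)    [QR: both ≡ 3 mod 4, sign flips]
  = (17 / 83)    [515 ≡ 17 mod 83]
  = (83 / 17)    [QR: 17 ≡ 1 mod 4, sign kept]
  = (15 / 17)    [83 ≡ 15 mod 17]
  = (17 / 15)    [QR: 17 ≡ 1 mod 4, sign kept]
  = (2 / 15)    [17 ≡ 2 mod 15]
  = (1 / 15)    [15 ≡ 7 mod 8 ⇒ (2 / 15) = +1]
  = 1    [(1 / 15) = 1]

1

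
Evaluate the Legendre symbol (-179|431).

-1

(-179|431)
  = (252|431)    [-179 ≡ 252 mod 431]
  = (63|431)    [431 ≡ 7 mod 8 ⇒ (2|431)^2 = +1]
  = -(431|63)    [QR: both ≡ 3 mod 4, sign flips]
  = -(53|63)    [431 ≡ 53 mod 63]
  = -(63|53)    [QR: 53 ≡ 1 mod 4, sign kept]
  = -(10|53)    [63 ≡ 10 mod 53]
  = (5|53)    [53 ≡ 5 mod 8 ⇒ (2|53) = -1]
  = (53|5)    [QR: 5 ≡ 1 mod 4, sign kept]
  = (3|5)    [53 ≡ 3 mod 5]
  = (5|3)    [QR: 5 ≡ 1 mod 4, sign kept]
  = (2|3)    [5 ≡ 2 mod 3]
  = -(1|3)    [3 ≡ 3 mod 8 ⇒ (2|3) = -1]
  = -1    [(1|3) = 1]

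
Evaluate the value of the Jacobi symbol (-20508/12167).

Reduce the numerator: -20508 ≡ 3826 (mod 12167), so (-20508/12167) = (3826/12167).
Factor out 2: 3826 = 2·1913. Since 12167 ≡ 7 (mod 8), (2/12167) = +1. Now have (1913/12167).
1913 ≡ 1 (mod 4), so quadratic reciprocity gives (1913/12167) = (12167/1913). Reduce: 12167 ≡ 689 (mod 1913). Now have (689/1913).
689 ≡ 1 (mod 4), so quadratic reciprocity gives (689/1913) = (1913/689). Reduce: 1913 ≡ 535 (mod 689). Now have (535/689).
689 ≡ 1 (mod 4), so quadratic reciprocity gives (535/689) = (689/535). Reduce: 689 ≡ 154 (mod 535). Now have (154/535).
Factor out 2: 154 = 2·77. Since 535 ≡ 7 (mod 8), (2/535) = +1. Now have (77/535).
77 ≡ 1 (mod 4), so quadratic reciprocity gives (77/535) = (535/77). Reduce: 535 ≡ 73 (mod 77). Now have (73/77).
73 ≡ 1 (mod 4), so quadratic reciprocity gives (73/77) = (77/73). Reduce: 77 ≡ 4 (mod 73). Now have (4/73).
Factor out 2: 4 = 2^2. Since 73 ≡ 1 (mod 8), (2/73) = +1, and (2/73)^2 = +1. Now have (1/73).
(1/73) = 1. Collecting the sign factors: 1.

1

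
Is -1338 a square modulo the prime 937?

Pull out -1: (-1338|937) = (-1|937)·(1338|937). Since 937 ≡ 1 (mod 4), (-1|937) = +1. Now have (1338|937).
Reduce the numerator: 1338 ≡ 401 (mod 937), so (1338|937) = (401|937).
401 ≡ 1 (mod 4), so quadratic reciprocity gives (401|937) = (937|401). Reduce: 937 ≡ 135 (mod 401). Now have (135|401).
401 ≡ 1 (mod 4), so quadratic reciprocity gives (135|401) = (401|135). Reduce: 401 ≡ 131 (mod 135). Now have (131|135).
Both 131 ≡ 3 and 135 ≡ 3 (mod 4), so reciprocity gives (131|135) = -(135|131). Reduce: 135 ≡ 4 (mod 131). Now have -(4|131).
Factor out 2: 4 = 2^2. Since 131 ≡ 3 (mod 8), (2|131) = -1, and (2|131)^2 = +1. Now have -(1|131).
(1|131) = 1. Collecting the sign factors: -1.
The Legendre symbol is -1, so x^2 ≡ -1338 (mod 937) has no solution.

no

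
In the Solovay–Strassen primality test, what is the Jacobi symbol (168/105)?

Reduce the numerator: 168 ≡ 63 (mod 105), so (168/105) = (63/105).
105 ≡ 1 (mod 4), so quadratic reciprocity gives (63/105) = (105/63). Reduce: 105 ≡ 42 (mod 63). Now have (42/63).
Factor out 2: 42 = 2·21. Since 63 ≡ 7 (mod 8), (2/63) = +1. Now have (21/63).
21 ≡ 1 (mod 4), so quadratic reciprocity gives (21/63) = (63/21). Reduce: 63 ≡ 0 (mod 21). Now have (0/21).
The numerator is now 0 with denominator 21 > 1: the symbol is 0.

0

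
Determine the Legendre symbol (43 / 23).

-1

Reduce the numerator: 43 ≡ 20 (mod 23), so (43 / 23) = (20 / 23).
Factor out 2: 20 = 2^2·5. Since 23 ≡ 7 (mod 8), (2 / 23) = +1, and (2 / 23)^2 = +1. Now have (5 / 23).
5 ≡ 1 (mod 4), so quadratic reciprocity gives (5 / 23) = (23 / 5). Reduce: 23 ≡ 3 (mod 5). Now have (3 / 5).
5 ≡ 1 (mod 4), so quadratic reciprocity gives (3 / 5) = (5 / 3). Reduce: 5 ≡ 2 (mod 3). Now have (2 / 3).
Factor out 2: 2 = 2. Since 3 ≡ 3 (mod 8), (2 / 3) = -1. Now have -(1 / 3).
(1 / 3) = 1. Collecting the sign factors: -1.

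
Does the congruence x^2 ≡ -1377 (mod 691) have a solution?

Reduce the numerator: -1377 ≡ 5 (mod 691), so (-1377|691) = (5|691).
5 ≡ 1 (mod 4), so quadratic reciprocity gives (5|691) = (691|5). Reduce: 691 ≡ 1 (mod 5). Now have (1|5).
(1|5) = 1. Collecting the sign factors: 1.
(-1377|691) = 1, and 691 is prime, so -1377 is a quadratic residue mod 691.

yes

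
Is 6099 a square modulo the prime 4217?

yes

Reduce the numerator: 6099 ≡ 1882 (mod 4217), so (6099|4217) = (1882|4217).
Factor out 2: 1882 = 2·941. Since 4217 ≡ 1 (mod 8), (2|4217) = +1. Now have (941|4217).
941 ≡ 1 (mod 4), so quadratic reciprocity gives (941|4217) = (4217|941). Reduce: 4217 ≡ 453 (mod 941). Now have (453|941).
453 ≡ 1 (mod 4), so quadratic reciprocity gives (453|941) = (941|453). Reduce: 941 ≡ 35 (mod 453). Now have (35|453).
453 ≡ 1 (mod 4), so quadratic reciprocity gives (35|453) = (453|35). Reduce: 453 ≡ 33 (mod 35). Now have (33|35).
33 ≡ 1 (mod 4), so quadratic reciprocity gives (33|35) = (35|33). Reduce: 35 ≡ 2 (mod 33). Now have (2|33).
Factor out 2: 2 = 2. Since 33 ≡ 1 (mod 8), (2|33) = +1. Now have (1|33).
(1|33) = 1. Collecting the sign factors: 1.
The Legendre symbol is 1, so x^2 ≡ 6099 (mod 4217) has solution.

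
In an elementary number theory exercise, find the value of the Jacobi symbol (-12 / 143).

(-12 / 143)
  = (131 / 143)    [-12 ≡ 131 mod 143]
  = -(143 / 131)    [QR: both ≡ 3 mod 4, sign flips]
  = -(12 / 131)    [143 ≡ 12 mod 131]
  = -(3 / 131)    [131 ≡ 3 mod 8 ⇒ (2 / 131)^2 = +1]
  = (131 / 3)    [QR: both ≡ 3 mod 4, sign flips]
  = (2 / 3)    [131 ≡ 2 mod 3]
  = -(1 / 3)    [3 ≡ 3 mod 8 ⇒ (2 / 3) = -1]
  = -1    [(1 / 3) = 1]

-1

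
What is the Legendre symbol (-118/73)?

-1

(-118/73)
  = (28/73)    [-118 ≡ 28 mod 73]
  = (7/73)    [73 ≡ 1 mod 8 ⇒ (2/73)^2 = +1]
  = (73/7)    [QR: 73 ≡ 1 mod 4, sign kept]
  = (3/7)    [73 ≡ 3 mod 7]
  = -(7/3)    [QR: both ≡ 3 mod 4, sign flips]
  = -(1/3)    [7 ≡ 1 mod 3]
  = -1    [(1/3) = 1]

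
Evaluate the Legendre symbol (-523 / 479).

-1

(-523 / 479)
  = (435 / 479)    [-523 ≡ 435 mod 479]
  = -(479 / 435)    [QR: both ≡ 3 mod 4, sign flips]
  = -(44 / 435)    [479 ≡ 44 mod 435]
  = -(11 / 435)    [435 ≡ 3 mod 8 ⇒ (2 / 435)^2 = +1]
  = (435 / 11)    [QR: both ≡ 3 mod 4, sign flips]
  = (6 / 11)    [435 ≡ 6 mod 11]
  = -(3 / 11)    [11 ≡ 3 mod 8 ⇒ (2 / 11) = -1]
  = (11 / 3)    [QR: both ≡ 3 mod 4, sign flips]
  = (2 / 3)    [11 ≡ 2 mod 3]
  = -(1 / 3)    [3 ≡ 3 mod 8 ⇒ (2 / 3) = -1]
  = -1    [(1 / 3) = 1]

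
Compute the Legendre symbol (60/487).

Factor out 2: 60 = 2^2·15. Since 487 ≡ 7 (mod 8), (2/487) = +1, and (2/487)^2 = +1. Now have (15/487).
Both 15 ≡ 3 and 487 ≡ 3 (mod 4), so reciprocity gives (15/487) = -(487/15). Reduce: 487 ≡ 7 (mod 15). Now have -(7/15).
Both 7 ≡ 3 and 15 ≡ 3 (mod 4), so reciprocity gives (7/15) = -(15/7). Reduce: 15 ≡ 1 (mod 7). Now have (1/7).
(1/7) = 1. Collecting the sign factors: 1.

1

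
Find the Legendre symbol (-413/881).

1

Reduce the numerator: -413 ≡ 468 (mod 881), so (-413/881) = (468/881).
Factor out 2: 468 = 2^2·117. Since 881 ≡ 1 (mod 8), (2/881) = +1, and (2/881)^2 = +1. Now have (117/881).
117 ≡ 1 (mod 4), so quadratic reciprocity gives (117/881) = (881/117). Reduce: 881 ≡ 62 (mod 117). Now have (62/117).
Factor out 2: 62 = 2·31. Since 117 ≡ 5 (mod 8), (2/117) = -1. Now have -(31/117).
117 ≡ 1 (mod 4), so quadratic reciprocity gives (31/117) = (117/31). Reduce: 117 ≡ 24 (mod 31). Now have -(24/31).
Factor out 2: 24 = 2^3·3. Since 31 ≡ 7 (mod 8), (2/31) = +1, and (2/31)^3 = +1. Now have -(3/31).
Both 3 ≡ 3 and 31 ≡ 3 (mod 4), so reciprocity gives (3/31) = -(31/3). Reduce: 31 ≡ 1 (mod 3). Now have (1/3).
(1/3) = 1. Collecting the sign factors: 1.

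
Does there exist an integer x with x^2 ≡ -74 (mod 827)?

no

(-74|827)
  = -(74|827)    [827 ≡ 3 mod 4 ⇒ (-1|827) = -1]
  = (37|827)    [827 ≡ 3 mod 8 ⇒ (2|827) = -1]
  = (827|37)    [QR: 37 ≡ 1 mod 4, sign kept]
  = (13|37)    [827 ≡ 13 mod 37]
  = (37|13)    [QR: 13 ≡ 1 mod 4, sign kept]
  = (11|13)    [37 ≡ 11 mod 13]
  = (13|11)    [QR: 13 ≡ 1 mod 4, sign kept]
  = (2|11)    [13 ≡ 2 mod 11]
  = -(1|11)    [11 ≡ 3 mod 8 ⇒ (2|11) = -1]
  = -1    [(1|11) = 1]
(-74|827) = -1, and 827 is prime, so -74 is not a quadratic residue mod 827.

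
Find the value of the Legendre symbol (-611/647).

1

Reduce the numerator: -611 ≡ 36 (mod 647), so (-611/647) = (36/647).
Factor out 2: 36 = 2^2·9. Since 647 ≡ 7 (mod 8), (2/647) = +1, and (2/647)^2 = +1. Now have (9/647).
9 ≡ 1 (mod 4), so quadratic reciprocity gives (9/647) = (647/9). Reduce: 647 ≡ 8 (mod 9). Now have (8/9).
Factor out 2: 8 = 2^3. Since 9 ≡ 1 (mod 8), (2/9) = +1, and (2/9)^3 = +1. Now have (1/9).
(1/9) = 1. Collecting the sign factors: 1.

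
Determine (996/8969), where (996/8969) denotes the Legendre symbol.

1

(996/8969)
  = (249/8969)    [8969 ≡ 1 mod 8 ⇒ (2/8969)^2 = +1]
  = (8969/249)    [QR: 249 ≡ 1 mod 4, sign kept]
  = (5/249)    [8969 ≡ 5 mod 249]
  = (249/5)    [QR: 5 ≡ 1 mod 4, sign kept]
  = (4/5)    [249 ≡ 4 mod 5]
  = (1/5)    [5 ≡ 5 mod 8 ⇒ (2/5)^2 = +1]
  = 1    [(1/5) = 1]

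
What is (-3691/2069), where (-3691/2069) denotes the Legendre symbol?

-1

Reduce the numerator: -3691 ≡ 447 (mod 2069), so (-3691/2069) = (447/2069).
2069 ≡ 1 (mod 4), so quadratic reciprocity gives (447/2069) = (2069/447). Reduce: 2069 ≡ 281 (mod 447). Now have (281/447).
281 ≡ 1 (mod 4), so quadratic reciprocity gives (281/447) = (447/281). Reduce: 447 ≡ 166 (mod 281). Now have (166/281).
Factor out 2: 166 = 2·83. Since 281 ≡ 1 (mod 8), (2/281) = +1. Now have (83/281).
281 ≡ 1 (mod 4), so quadratic reciprocity gives (83/281) = (281/83). Reduce: 281 ≡ 32 (mod 83). Now have (32/83).
Factor out 2: 32 = 2^5. Since 83 ≡ 3 (mod 8), (2/83) = -1, and (2/83)^5 = -1. Now have -(1/83).
(1/83) = 1. Collecting the sign factors: -1.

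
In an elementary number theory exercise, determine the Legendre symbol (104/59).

(104/59)
  = (45/59)    [104 ≡ 45 mod 59]
  = (59/45)    [QR: 45 ≡ 1 mod 4, sign kept]
  = (14/45)    [59 ≡ 14 mod 45]
  = -(7/45)    [45 ≡ 5 mod 8 ⇒ (2/45) = -1]
  = -(45/7)    [QR: 45 ≡ 1 mod 4, sign kept]
  = -(3/7)    [45 ≡ 3 mod 7]
  = (7/3)    [QR: both ≡ 3 mod 4, sign flips]
  = (1/3)    [7 ≡ 1 mod 3]
  = 1    [(1/3) = 1]

1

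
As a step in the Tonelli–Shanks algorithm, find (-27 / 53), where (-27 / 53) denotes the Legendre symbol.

(-27 / 53)
  = (27 / 53)    [53 ≡ 1 mod 4 ⇒ (-1 / 53) = +1]
  = (53 / 27)    [QR: 53 ≡ 1 mod 4, sign kept]
  = (26 / 27)    [53 ≡ 26 mod 27]
  = -(13 / 27)    [27 ≡ 3 mod 8 ⇒ (2 / 27) = -1]
  = -(27 / 13)    [QR: 13 ≡ 1 mod 4, sign kept]
  = -(1 / 13)    [27 ≡ 1 mod 13]
  = -1    [(1 / 13) = 1]

-1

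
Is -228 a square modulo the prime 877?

(-228/877)
  = (228/877)    [877 ≡ 1 mod 4 ⇒ (-1/877) = +1]
  = (57/877)    [877 ≡ 5 mod 8 ⇒ (2/877)^2 = +1]
  = (877/57)    [QR: 57 ≡ 1 mod 4, sign kept]
  = (22/57)    [877 ≡ 22 mod 57]
  = (11/57)    [57 ≡ 1 mod 8 ⇒ (2/57) = +1]
  = (57/11)    [QR: 57 ≡ 1 mod 4, sign kept]
  = (2/11)    [57 ≡ 2 mod 11]
  = -(1/11)    [11 ≡ 3 mod 8 ⇒ (2/11) = -1]
  = -1    [(1/11) = 1]
The Legendre symbol is -1, so x^2 ≡ -228 (mod 877) has no solution.

no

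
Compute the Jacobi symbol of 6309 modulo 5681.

Reduce the numerator: 6309 ≡ 628 (mod 5681), so (6309/5681) = (628/5681).
Factor out 2: 628 = 2^2·157. Since 5681 ≡ 1 (mod 8), (2/5681) = +1, and (2/5681)^2 = +1. Now have (157/5681).
157 ≡ 1 (mod 4), so quadratic reciprocity gives (157/5681) = (5681/157). Reduce: 5681 ≡ 29 (mod 157). Now have (29/157).
29 ≡ 1 (mod 4), so quadratic reciprocity gives (29/157) = (157/29). Reduce: 157 ≡ 12 (mod 29). Now have (12/29).
Factor out 2: 12 = 2^2·3. Since 29 ≡ 5 (mod 8), (2/29) = -1, and (2/29)^2 = +1. Now have (3/29).
29 ≡ 1 (mod 4), so quadratic reciprocity gives (3/29) = (29/3). Reduce: 29 ≡ 2 (mod 3). Now have (2/3).
Factor out 2: 2 = 2. Since 3 ≡ 3 (mod 8), (2/3) = -1. Now have -(1/3).
(1/3) = 1. Collecting the sign factors: -1.

-1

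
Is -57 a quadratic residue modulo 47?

yes

(-57/47)
  = -(57/47)    [47 ≡ 3 mod 4 ⇒ (-1/47) = -1]
  = -(10/47)    [57 ≡ 10 mod 47]
  = -(5/47)    [47 ≡ 7 mod 8 ⇒ (2/47) = +1]
  = -(47/5)    [QR: 5 ≡ 1 mod 4, sign kept]
  = -(2/5)    [47 ≡ 2 mod 5]
  = (1/5)    [5 ≡ 5 mod 8 ⇒ (2/5) = -1]
  = 1    [(1/5) = 1]
(-57/47) = 1, and 47 is prime, so -57 is a quadratic residue mod 47.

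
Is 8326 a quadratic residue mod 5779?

Reduce the numerator: 8326 ≡ 2547 (mod 5779), so (8326/5779) = (2547/5779).
Both 2547 ≡ 3 and 5779 ≡ 3 (mod 4), so reciprocity gives (2547/5779) = -(5779/2547). Reduce: 5779 ≡ 685 (mod 2547). Now have -(685/2547).
685 ≡ 1 (mod 4), so quadratic reciprocity gives (685/2547) = (2547/685). Reduce: 2547 ≡ 492 (mod 685). Now have -(492/685).
Factor out 2: 492 = 2^2·123. Since 685 ≡ 5 (mod 8), (2/685) = -1, and (2/685)^2 = +1. Now have -(123/685).
685 ≡ 1 (mod 4), so quadratic reciprocity gives (123/685) = (685/123). Reduce: 685 ≡ 70 (mod 123). Now have -(70/123).
Factor out 2: 70 = 2·35. Since 123 ≡ 3 (mod 8), (2/123) = -1. Now have (35/123).
Both 35 ≡ 3 and 123 ≡ 3 (mod 4), so reciprocity gives (35/123) = -(123/35). Reduce: 123 ≡ 18 (mod 35). Now have -(18/35).
Factor out 2: 18 = 2·9. Since 35 ≡ 3 (mod 8), (2/35) = -1. Now have (9/35).
9 ≡ 1 (mod 4), so quadratic reciprocity gives (9/35) = (35/9). Reduce: 35 ≡ 8 (mod 9). Now have (8/9).
Factor out 2: 8 = 2^3. Since 9 ≡ 1 (mod 8), (2/9) = +1, and (2/9)^3 = +1. Now have (1/9).
(1/9) = 1. Collecting the sign factors: 1.
The Legendre symbol is 1, so x^2 ≡ 8326 (mod 5779) has solution.

yes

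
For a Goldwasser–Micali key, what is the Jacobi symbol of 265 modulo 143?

-1

(265/143)
  = (122/143)    [265 ≡ 122 mod 143]
  = (61/143)    [143 ≡ 7 mod 8 ⇒ (2/143) = +1]
  = (143/61)    [QR: 61 ≡ 1 mod 4, sign kept]
  = (21/61)    [143 ≡ 21 mod 61]
  = (61/21)    [QR: 21 ≡ 1 mod 4, sign kept]
  = (19/21)    [61 ≡ 19 mod 21]
  = (21/19)    [QR: 21 ≡ 1 mod 4, sign kept]
  = (2/19)    [21 ≡ 2 mod 19]
  = -(1/19)    [19 ≡ 3 mod 8 ⇒ (2/19) = -1]
  = -1    [(1/19) = 1]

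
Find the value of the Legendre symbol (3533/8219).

-1

(3533/8219)
  = (8219/3533)    [QR: 3533 ≡ 1 mod 4, sign kept]
  = (1153/3533)    [8219 ≡ 1153 mod 3533]
  = (3533/1153)    [QR: 1153 ≡ 1 mod 4, sign kept]
  = (74/1153)    [3533 ≡ 74 mod 1153]
  = (37/1153)    [1153 ≡ 1 mod 8 ⇒ (2/1153) = +1]
  = (1153/37)    [QR: 37 ≡ 1 mod 4, sign kept]
  = (6/37)    [1153 ≡ 6 mod 37]
  = -(3/37)    [37 ≡ 5 mod 8 ⇒ (2/37) = -1]
  = -(37/3)    [QR: 37 ≡ 1 mod 4, sign kept]
  = -(1/3)    [37 ≡ 1 mod 3]
  = -1    [(1/3) = 1]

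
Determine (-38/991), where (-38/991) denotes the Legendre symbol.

Reduce the numerator: -38 ≡ 953 (mod 991), so (-38/991) = (953/991).
953 ≡ 1 (mod 4), so quadratic reciprocity gives (953/991) = (991/953). Reduce: 991 ≡ 38 (mod 953). Now have (38/953).
Factor out 2: 38 = 2·19. Since 953 ≡ 1 (mod 8), (2/953) = +1. Now have (19/953).
953 ≡ 1 (mod 4), so quadratic reciprocity gives (19/953) = (953/19). Reduce: 953 ≡ 3 (mod 19). Now have (3/19).
Both 3 ≡ 3 and 19 ≡ 3 (mod 4), so reciprocity gives (3/19) = -(19/3). Reduce: 19 ≡ 1 (mod 3). Now have -(1/3).
(1/3) = 1. Collecting the sign factors: -1.

-1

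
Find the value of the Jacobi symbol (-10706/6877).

(-10706/6877)
  = (10706/6877)    [6877 ≡ 1 mod 4 ⇒ (-1/6877) = +1]
  = (3829/6877)    [10706 ≡ 3829 mod 6877]
  = (6877/3829)    [QR: 3829 ≡ 1 mod 4, sign kept]
  = (3048/3829)    [6877 ≡ 3048 mod 3829]
  = -(381/3829)    [3829 ≡ 5 mod 8 ⇒ (2/3829)^3 = -1]
  = -(3829/381)    [QR: 381 ≡ 1 mod 4, sign kept]
  = -(19/381)    [3829 ≡ 19 mod 381]
  = -(381/19)    [QR: 381 ≡ 1 mod 4, sign kept]
  = -(1/19)    [381 ≡ 1 mod 19]
  = -1    [(1/19) = 1]

-1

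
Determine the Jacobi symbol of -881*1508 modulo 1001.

0

By multiplicativity, (-881·1508|1001) = (-881|1001)·(1508|1001).
First factor (-881|1001):
(-881|1001)
  = (881|1001)    [1001 ≡ 1 mod 4 ⇒ (-1|1001) = +1]
  = (1001|881)    [QR: 881 ≡ 1 mod 4, sign kept]
  = (120|881)    [1001 ≡ 120 mod 881]
  = (15|881)    [881 ≡ 1 mod 8 ⇒ (2|881)^3 = +1]
  = (881|15)    [QR: 881 ≡ 1 mod 4, sign kept]
  = (11|15)    [881 ≡ 11 mod 15]
  = -(15|11)    [QR: both ≡ 3 mod 4, sign flips]
  = -(4|11)    [15 ≡ 4 mod 11]
  = -(1|11)    [11 ≡ 3 mod 8 ⇒ (2|11)^2 = +1]
  = -1    [(1|11) = 1]
Second factor (1508|1001):
(1508|1001)
  = (507|1001)    [1508 ≡ 507 mod 1001]
  = (1001|507)    [QR: 1001 ≡ 1 mod 4, sign kept]
  = (494|507)    [1001 ≡ 494 mod 507]
  = -(247|507)    [507 ≡ 3 mod 8 ⇒ (2|507) = -1]
  = (507|247)    [QR: both ≡ 3 mod 4, sign flips]
  = (13|247)    [507 ≡ 13 mod 247]
  = (247|13)    [QR: 13 ≡ 1 mod 4, sign kept]
  = (0|13)    [247 ≡ 0 mod 13]
  = 0    [numerator 0, gcd > 1]
Product: (-1)·(0) = 0.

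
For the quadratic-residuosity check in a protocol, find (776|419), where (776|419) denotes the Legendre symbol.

-1

Reduce the numerator: 776 ≡ 357 (mod 419), so (776|419) = (357|419).
357 ≡ 1 (mod 4), so quadratic reciprocity gives (357|419) = (419|357). Reduce: 419 ≡ 62 (mod 357). Now have (62|357).
Factor out 2: 62 = 2·31. Since 357 ≡ 5 (mod 8), (2|357) = -1. Now have -(31|357).
357 ≡ 1 (mod 4), so quadratic reciprocity gives (31|357) = (357|31). Reduce: 357 ≡ 16 (mod 31). Now have -(16|31).
Factor out 2: 16 = 2^4. Since 31 ≡ 7 (mod 8), (2|31) = +1, and (2|31)^4 = +1. Now have -(1|31).
(1|31) = 1. Collecting the sign factors: -1.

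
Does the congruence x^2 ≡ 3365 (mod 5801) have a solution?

yes

(3365/5801)
  = (5801/3365)    [QR: 3365 ≡ 1 mod 4, sign kept]
  = (2436/3365)    [5801 ≡ 2436 mod 3365]
  = (609/3365)    [3365 ≡ 5 mod 8 ⇒ (2/3365)^2 = +1]
  = (3365/609)    [QR: 609 ≡ 1 mod 4, sign kept]
  = (320/609)    [3365 ≡ 320 mod 609]
  = (5/609)    [609 ≡ 1 mod 8 ⇒ (2/609)^6 = +1]
  = (609/5)    [QR: 5 ≡ 1 mod 4, sign kept]
  = (4/5)    [609 ≡ 4 mod 5]
  = (1/5)    [5 ≡ 5 mod 8 ⇒ (2/5)^2 = +1]
  = 1    [(1/5) = 1]
(3365/5801) = 1, and 5801 is prime, so 3365 is a quadratic residue mod 5801.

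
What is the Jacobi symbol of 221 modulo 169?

(221 / 169)
  = (52 / 169)    [221 ≡ 52 mod 169]
  = (13 / 169)    [169 ≡ 1 mod 8 ⇒ (2 / 169)^2 = +1]
  = (169 / 13)    [QR: 13 ≡ 1 mod 4, sign kept]
  = (0 / 13)    [169 ≡ 0 mod 13]
  = 0    [numerator 0, gcd > 1]

0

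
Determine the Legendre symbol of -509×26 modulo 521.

-1

By multiplicativity, (-509·26/521) = (-509/521)·(26/521).
First factor (-509/521):
Reduce the numerator: -509 ≡ 12 (mod 521), so (-509/521) = (12/521).
Factor out 2: 12 = 2^2·3. Since 521 ≡ 1 (mod 8), (2/521) = +1, and (2/521)^2 = +1. Now have (3/521).
521 ≡ 1 (mod 4), so quadratic reciprocity gives (3/521) = (521/3). Reduce: 521 ≡ 2 (mod 3). Now have (2/3).
Factor out 2: 2 = 2. Since 3 ≡ 3 (mod 8), (2/3) = -1. Now have -(1/3).
(1/3) = 1. Collecting the sign factors: -1.
Second factor (26/521):
Factor out 2: 26 = 2·13. Since 521 ≡ 1 (mod 8), (2/521) = +1. Now have (13/521).
13 ≡ 1 (mod 4), so quadratic reciprocity gives (13/521) = (521/13). Reduce: 521 ≡ 1 (mod 13). Now have (1/13).
(1/13) = 1. Collecting the sign factors: 1.
Product: (-1)·(1) = -1.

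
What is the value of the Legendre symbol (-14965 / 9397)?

1

(-14965 / 9397)
  = (3829 / 9397)    [-14965 ≡ 3829 mod 9397]
  = (9397 / 3829)    [QR: 3829 ≡ 1 mod 4, sign kept]
  = (1739 / 3829)    [9397 ≡ 1739 mod 3829]
  = (3829 / 1739)    [QR: 3829 ≡ 1 mod 4, sign kept]
  = (351 / 1739)    [3829 ≡ 351 mod 1739]
  = -(1739 / 351)    [QR: both ≡ 3 mod 4, sign flips]
  = -(335 / 351)    [1739 ≡ 335 mod 351]
  = (351 / 335)    [QR: both ≡ 3 mod 4, sign flips]
  = (16 / 335)    [351 ≡ 16 mod 335]
  = (1 / 335)    [335 ≡ 7 mod 8 ⇒ (2 / 335)^4 = +1]
  = 1    [(1 / 335) = 1]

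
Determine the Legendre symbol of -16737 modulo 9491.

-1

(-16737/9491)
  = (2245/9491)    [-16737 ≡ 2245 mod 9491]
  = (9491/2245)    [QR: 2245 ≡ 1 mod 4, sign kept]
  = (511/2245)    [9491 ≡ 511 mod 2245]
  = (2245/511)    [QR: 2245 ≡ 1 mod 4, sign kept]
  = (201/511)    [2245 ≡ 201 mod 511]
  = (511/201)    [QR: 201 ≡ 1 mod 4, sign kept]
  = (109/201)    [511 ≡ 109 mod 201]
  = (201/109)    [QR: 109 ≡ 1 mod 4, sign kept]
  = (92/109)    [201 ≡ 92 mod 109]
  = (23/109)    [109 ≡ 5 mod 8 ⇒ (2/109)^2 = +1]
  = (109/23)    [QR: 109 ≡ 1 mod 4, sign kept]
  = (17/23)    [109 ≡ 17 mod 23]
  = (23/17)    [QR: 17 ≡ 1 mod 4, sign kept]
  = (6/17)    [23 ≡ 6 mod 17]
  = (3/17)    [17 ≡ 1 mod 8 ⇒ (2/17) = +1]
  = (17/3)    [QR: 17 ≡ 1 mod 4, sign kept]
  = (2/3)    [17 ≡ 2 mod 3]
  = -(1/3)    [3 ≡ 3 mod 8 ⇒ (2/3) = -1]
  = -1    [(1/3) = 1]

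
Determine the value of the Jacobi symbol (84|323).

-1

Factor out 2: 84 = 2^2·21. Since 323 ≡ 3 (mod 8), (2|323) = -1, and (2|323)^2 = +1. Now have (21|323).
21 ≡ 1 (mod 4), so quadratic reciprocity gives (21|323) = (323|21). Reduce: 323 ≡ 8 (mod 21). Now have (8|21).
Factor out 2: 8 = 2^3. Since 21 ≡ 5 (mod 8), (2|21) = -1, and (2|21)^3 = -1. Now have -(1|21).
(1|21) = 1. Collecting the sign factors: -1.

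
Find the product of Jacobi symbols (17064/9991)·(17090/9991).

1

By multiplicativity, (17064·17090/9991) = (17064/9991)·(17090/9991).
First factor (17064/9991):
(17064/9991)
  = (7073/9991)    [17064 ≡ 7073 mod 9991]
  = (9991/7073)    [QR: 7073 ≡ 1 mod 4, sign kept]
  = (2918/7073)    [9991 ≡ 2918 mod 7073]
  = (1459/7073)    [7073 ≡ 1 mod 8 ⇒ (2/7073) = +1]
  = (7073/1459)    [QR: 7073 ≡ 1 mod 4, sign kept]
  = (1237/1459)    [7073 ≡ 1237 mod 1459]
  = (1459/1237)    [QR: 1237 ≡ 1 mod 4, sign kept]
  = (222/1237)    [1459 ≡ 222 mod 1237]
  = -(111/1237)    [1237 ≡ 5 mod 8 ⇒ (2/1237) = -1]
  = -(1237/111)    [QR: 1237 ≡ 1 mod 4, sign kept]
  = -(16/111)    [1237 ≡ 16 mod 111]
  = -(1/111)    [111 ≡ 7 mod 8 ⇒ (2/111)^4 = +1]
  = -1    [(1/111) = 1]
Second factor (17090/9991):
(17090/9991)
  = (7099/9991)    [17090 ≡ 7099 mod 9991]
  = -(9991/7099)    [QR: both ≡ 3 mod 4, sign flips]
  = -(2892/7099)    [9991 ≡ 2892 mod 7099]
  = -(723/7099)    [7099 ≡ 3 mod 8 ⇒ (2/7099)^2 = +1]
  = (7099/723)    [QR: both ≡ 3 mod 4, sign flips]
  = (592/723)    [7099 ≡ 592 mod 723]
  = (37/723)    [723 ≡ 3 mod 8 ⇒ (2/723)^4 = +1]
  = (723/37)    [QR: 37 ≡ 1 mod 4, sign kept]
  = (20/37)    [723 ≡ 20 mod 37]
  = (5/37)    [37 ≡ 5 mod 8 ⇒ (2/37)^2 = +1]
  = (37/5)    [QR: 5 ≡ 1 mod 4, sign kept]
  = (2/5)    [37 ≡ 2 mod 5]
  = -(1/5)    [5 ≡ 5 mod 8 ⇒ (2/5) = -1]
  = -1    [(1/5) = 1]
Product: (-1)·(-1) = 1.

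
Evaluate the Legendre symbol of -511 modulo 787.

-1

Reduce the numerator: -511 ≡ 276 (mod 787), so (-511/787) = (276/787).
Factor out 2: 276 = 2^2·69. Since 787 ≡ 3 (mod 8), (2/787) = -1, and (2/787)^2 = +1. Now have (69/787).
69 ≡ 1 (mod 4), so quadratic reciprocity gives (69/787) = (787/69). Reduce: 787 ≡ 28 (mod 69). Now have (28/69).
Factor out 2: 28 = 2^2·7. Since 69 ≡ 5 (mod 8), (2/69) = -1, and (2/69)^2 = +1. Now have (7/69).
69 ≡ 1 (mod 4), so quadratic reciprocity gives (7/69) = (69/7). Reduce: 69 ≡ 6 (mod 7). Now have (6/7).
Factor out 2: 6 = 2·3. Since 7 ≡ 7 (mod 8), (2/7) = +1. Now have (3/7).
Both 3 ≡ 3 and 7 ≡ 3 (mod 4), so reciprocity gives (3/7) = -(7/3). Reduce: 7 ≡ 1 (mod 3). Now have -(1/3).
(1/3) = 1. Collecting the sign factors: -1.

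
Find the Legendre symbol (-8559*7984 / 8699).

-1

By multiplicativity, (-8559·7984 / 8699) = (-8559 / 8699)·(7984 / 8699).
First factor (-8559 / 8699):
(-8559 / 8699)
  = (140 / 8699)    [-8559 ≡ 140 mod 8699]
  = (35 / 8699)    [8699 ≡ 3 mod 8 ⇒ (2 / 8699)^2 = +1]
  = -(8699 / 35)    [QR: both ≡ 3 mod 4, sign flips]
  = -(19 / 35)    [8699 ≡ 19 mod 35]
  = (35 / 19)    [QR: both ≡ 3 mod 4, sign flips]
  = (16 / 19)    [35 ≡ 16 mod 19]
  = (1 / 19)    [19 ≡ 3 mod 8 ⇒ (2 / 19)^4 = +1]
  = 1    [(1 / 19) = 1]
Second factor (7984 / 8699):
(7984 / 8699)
  = (499 / 8699)    [8699 ≡ 3 mod 8 ⇒ (2 / 8699)^4 = +1]
  = -(8699 / 499)    [QR: both ≡ 3 mod 4, sign flips]
  = -(216 / 499)    [8699 ≡ 216 mod 499]
  = (27 / 499)    [499 ≡ 3 mod 8 ⇒ (2 / 499)^3 = -1]
  = -(499 / 27)    [QR: both ≡ 3 mod 4, sign flips]
  = -(13 / 27)    [499 ≡ 13 mod 27]
  = -(27 / 13)    [QR: 13 ≡ 1 mod 4, sign kept]
  = -(1 / 13)    [27 ≡ 1 mod 13]
  = -1    [(1 / 13) = 1]
Product: (1)·(-1) = -1.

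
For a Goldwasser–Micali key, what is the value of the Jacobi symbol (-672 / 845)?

(-672 / 845)
  = (672 / 845)    [845 ≡ 1 mod 4 ⇒ (-1 / 845) = +1]
  = -(21 / 845)    [845 ≡ 5 mod 8 ⇒ (2 / 845)^5 = -1]
  = -(845 / 21)    [QR: 21 ≡ 1 mod 4, sign kept]
  = -(5 / 21)    [845 ≡ 5 mod 21]
  = -(21 / 5)    [QR: 5 ≡ 1 mod 4, sign kept]
  = -(1 / 5)    [21 ≡ 1 mod 5]
  = -1    [(1 / 5) = 1]

-1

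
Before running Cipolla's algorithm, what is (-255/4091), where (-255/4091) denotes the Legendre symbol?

(-255/4091)
  = (3836/4091)    [-255 ≡ 3836 mod 4091]
  = (959/4091)    [4091 ≡ 3 mod 8 ⇒ (2/4091)^2 = +1]
  = -(4091/959)    [QR: both ≡ 3 mod 4, sign flips]
  = -(255/959)    [4091 ≡ 255 mod 959]
  = (959/255)    [QR: both ≡ 3 mod 4, sign flips]
  = (194/255)    [959 ≡ 194 mod 255]
  = (97/255)    [255 ≡ 7 mod 8 ⇒ (2/255) = +1]
  = (255/97)    [QR: 97 ≡ 1 mod 4, sign kept]
  = (61/97)    [255 ≡ 61 mod 97]
  = (97/61)    [QR: 61 ≡ 1 mod 4, sign kept]
  = (36/61)    [97 ≡ 36 mod 61]
  = (9/61)    [61 ≡ 5 mod 8 ⇒ (2/61)^2 = +1]
  = (61/9)    [QR: 9 ≡ 1 mod 4, sign kept]
  = (7/9)    [61 ≡ 7 mod 9]
  = (9/7)    [QR: 9 ≡ 1 mod 4, sign kept]
  = (2/7)    [9 ≡ 2 mod 7]
  = (1/7)    [7 ≡ 7 mod 8 ⇒ (2/7) = +1]
  = 1    [(1/7) = 1]

1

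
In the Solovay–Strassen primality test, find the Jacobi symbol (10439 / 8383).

Reduce the numerator: 10439 ≡ 2056 (mod 8383), so (10439 / 8383) = (2056 / 8383).
Factor out 2: 2056 = 2^3·257. Since 8383 ≡ 7 (mod 8), (2 / 8383) = +1, and (2 / 8383)^3 = +1. Now have (257 / 8383).
257 ≡ 1 (mod 4), so quadratic reciprocity gives (257 / 8383) = (8383 / 257). Reduce: 8383 ≡ 159 (mod 257). Now have (159 / 257).
257 ≡ 1 (mod 4), so quadratic reciprocity gives (159 / 257) = (257 / 159). Reduce: 257 ≡ 98 (mod 159). Now have (98 / 159).
Factor out 2: 98 = 2·49. Since 159 ≡ 7 (mod 8), (2 / 159) = +1. Now have (49 / 159).
49 ≡ 1 (mod 4), so quadratic reciprocity gives (49 / 159) = (159 / 49). Reduce: 159 ≡ 12 (mod 49). Now have (12 / 49).
Factor out 2: 12 = 2^2·3. Since 49 ≡ 1 (mod 8), (2 / 49) = +1, and (2 / 49)^2 = +1. Now have (3 / 49).
49 ≡ 1 (mod 4), so quadratic reciprocity gives (3 / 49) = (49 / 3). Reduce: 49 ≡ 1 (mod 3). Now have (1 / 3).
(1 / 3) = 1. Collecting the sign factors: 1.

1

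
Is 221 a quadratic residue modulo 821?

yes

(221/821)
  = (821/221)    [QR: 221 ≡ 1 mod 4, sign kept]
  = (158/221)    [821 ≡ 158 mod 221]
  = -(79/221)    [221 ≡ 5 mod 8 ⇒ (2/221) = -1]
  = -(221/79)    [QR: 221 ≡ 1 mod 4, sign kept]
  = -(63/79)    [221 ≡ 63 mod 79]
  = (79/63)    [QR: both ≡ 3 mod 4, sign flips]
  = (16/63)    [79 ≡ 16 mod 63]
  = (1/63)    [63 ≡ 7 mod 8 ⇒ (2/63)^4 = +1]
  = 1    [(1/63) = 1]
(221/821) = 1, and 821 is prime, so 221 is a quadratic residue mod 821.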